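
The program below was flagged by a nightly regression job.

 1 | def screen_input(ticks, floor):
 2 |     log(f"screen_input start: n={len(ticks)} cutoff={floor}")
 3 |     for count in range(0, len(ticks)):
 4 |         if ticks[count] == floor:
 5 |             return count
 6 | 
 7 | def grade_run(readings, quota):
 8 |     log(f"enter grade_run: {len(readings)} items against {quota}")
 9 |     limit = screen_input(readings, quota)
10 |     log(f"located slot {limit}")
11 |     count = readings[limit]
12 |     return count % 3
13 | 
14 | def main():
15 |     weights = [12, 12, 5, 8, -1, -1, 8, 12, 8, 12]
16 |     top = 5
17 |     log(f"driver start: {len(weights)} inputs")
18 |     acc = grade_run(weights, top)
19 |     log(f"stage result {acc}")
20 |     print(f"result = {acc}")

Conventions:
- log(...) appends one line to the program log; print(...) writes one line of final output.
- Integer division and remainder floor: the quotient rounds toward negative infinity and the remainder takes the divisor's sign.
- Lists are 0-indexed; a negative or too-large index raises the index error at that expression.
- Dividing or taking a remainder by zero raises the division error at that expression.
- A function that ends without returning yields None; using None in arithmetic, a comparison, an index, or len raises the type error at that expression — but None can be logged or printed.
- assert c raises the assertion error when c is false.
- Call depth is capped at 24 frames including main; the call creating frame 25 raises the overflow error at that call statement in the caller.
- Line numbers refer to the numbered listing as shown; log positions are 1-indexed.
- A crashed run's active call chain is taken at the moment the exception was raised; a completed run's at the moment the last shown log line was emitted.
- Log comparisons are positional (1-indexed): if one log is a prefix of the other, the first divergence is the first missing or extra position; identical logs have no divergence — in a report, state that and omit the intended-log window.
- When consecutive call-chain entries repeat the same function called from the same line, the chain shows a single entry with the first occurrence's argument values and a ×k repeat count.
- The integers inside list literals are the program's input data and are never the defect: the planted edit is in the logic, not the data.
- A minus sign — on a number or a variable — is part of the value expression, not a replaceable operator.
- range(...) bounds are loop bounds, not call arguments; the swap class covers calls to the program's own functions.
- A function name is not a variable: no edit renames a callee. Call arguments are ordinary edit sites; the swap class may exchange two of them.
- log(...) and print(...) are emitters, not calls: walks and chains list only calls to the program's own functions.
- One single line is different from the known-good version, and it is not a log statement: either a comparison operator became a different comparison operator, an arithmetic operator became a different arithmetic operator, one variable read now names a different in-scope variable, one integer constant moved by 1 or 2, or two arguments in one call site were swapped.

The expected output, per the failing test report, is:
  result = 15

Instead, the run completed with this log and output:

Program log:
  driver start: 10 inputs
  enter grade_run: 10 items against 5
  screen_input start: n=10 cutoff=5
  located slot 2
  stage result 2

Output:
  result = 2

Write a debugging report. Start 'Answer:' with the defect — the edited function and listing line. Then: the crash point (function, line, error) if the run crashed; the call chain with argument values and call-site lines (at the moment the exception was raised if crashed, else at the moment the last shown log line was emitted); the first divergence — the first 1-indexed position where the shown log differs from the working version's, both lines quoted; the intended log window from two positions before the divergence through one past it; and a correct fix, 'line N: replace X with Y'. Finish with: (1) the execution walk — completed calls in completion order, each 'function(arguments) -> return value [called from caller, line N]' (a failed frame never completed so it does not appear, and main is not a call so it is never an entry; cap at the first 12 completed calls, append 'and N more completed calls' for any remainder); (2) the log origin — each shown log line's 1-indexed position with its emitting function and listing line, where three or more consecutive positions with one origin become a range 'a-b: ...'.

Answer: the defect is in grade_run at line 12.
The tell: Everything matches until log position 5, which reads 'stage result 2' in place of 'stage result 15'.
Call chain: main.
First divergence: position 5 — shown 'stage result 2', intended 'stage result 15'.
Intended log window:
  3: screen_input start: n=10 cutoff=5
  4: located slot 2
  5: stage result 15
Execution walk:
  screen_input([12, 12, 5, 8, -1, -1, 8, 12, 8, 12], 5) -> 2  [called from grade_run, line 9]
  grade_run([12, 12, 5, 8, -1, -1, 8, 12, 8, 12], 5) -> 2  [called from main, line 18]
Log origins:
  1: emitted by main (line 17)
  2: emitted by grade_run (line 8)
  3: emitted by screen_input (line 2)
  4: emitted by grade_run (line 10)
  5: emitted by main (line 19)
A correct fix: line 12: replace `%` with `*`.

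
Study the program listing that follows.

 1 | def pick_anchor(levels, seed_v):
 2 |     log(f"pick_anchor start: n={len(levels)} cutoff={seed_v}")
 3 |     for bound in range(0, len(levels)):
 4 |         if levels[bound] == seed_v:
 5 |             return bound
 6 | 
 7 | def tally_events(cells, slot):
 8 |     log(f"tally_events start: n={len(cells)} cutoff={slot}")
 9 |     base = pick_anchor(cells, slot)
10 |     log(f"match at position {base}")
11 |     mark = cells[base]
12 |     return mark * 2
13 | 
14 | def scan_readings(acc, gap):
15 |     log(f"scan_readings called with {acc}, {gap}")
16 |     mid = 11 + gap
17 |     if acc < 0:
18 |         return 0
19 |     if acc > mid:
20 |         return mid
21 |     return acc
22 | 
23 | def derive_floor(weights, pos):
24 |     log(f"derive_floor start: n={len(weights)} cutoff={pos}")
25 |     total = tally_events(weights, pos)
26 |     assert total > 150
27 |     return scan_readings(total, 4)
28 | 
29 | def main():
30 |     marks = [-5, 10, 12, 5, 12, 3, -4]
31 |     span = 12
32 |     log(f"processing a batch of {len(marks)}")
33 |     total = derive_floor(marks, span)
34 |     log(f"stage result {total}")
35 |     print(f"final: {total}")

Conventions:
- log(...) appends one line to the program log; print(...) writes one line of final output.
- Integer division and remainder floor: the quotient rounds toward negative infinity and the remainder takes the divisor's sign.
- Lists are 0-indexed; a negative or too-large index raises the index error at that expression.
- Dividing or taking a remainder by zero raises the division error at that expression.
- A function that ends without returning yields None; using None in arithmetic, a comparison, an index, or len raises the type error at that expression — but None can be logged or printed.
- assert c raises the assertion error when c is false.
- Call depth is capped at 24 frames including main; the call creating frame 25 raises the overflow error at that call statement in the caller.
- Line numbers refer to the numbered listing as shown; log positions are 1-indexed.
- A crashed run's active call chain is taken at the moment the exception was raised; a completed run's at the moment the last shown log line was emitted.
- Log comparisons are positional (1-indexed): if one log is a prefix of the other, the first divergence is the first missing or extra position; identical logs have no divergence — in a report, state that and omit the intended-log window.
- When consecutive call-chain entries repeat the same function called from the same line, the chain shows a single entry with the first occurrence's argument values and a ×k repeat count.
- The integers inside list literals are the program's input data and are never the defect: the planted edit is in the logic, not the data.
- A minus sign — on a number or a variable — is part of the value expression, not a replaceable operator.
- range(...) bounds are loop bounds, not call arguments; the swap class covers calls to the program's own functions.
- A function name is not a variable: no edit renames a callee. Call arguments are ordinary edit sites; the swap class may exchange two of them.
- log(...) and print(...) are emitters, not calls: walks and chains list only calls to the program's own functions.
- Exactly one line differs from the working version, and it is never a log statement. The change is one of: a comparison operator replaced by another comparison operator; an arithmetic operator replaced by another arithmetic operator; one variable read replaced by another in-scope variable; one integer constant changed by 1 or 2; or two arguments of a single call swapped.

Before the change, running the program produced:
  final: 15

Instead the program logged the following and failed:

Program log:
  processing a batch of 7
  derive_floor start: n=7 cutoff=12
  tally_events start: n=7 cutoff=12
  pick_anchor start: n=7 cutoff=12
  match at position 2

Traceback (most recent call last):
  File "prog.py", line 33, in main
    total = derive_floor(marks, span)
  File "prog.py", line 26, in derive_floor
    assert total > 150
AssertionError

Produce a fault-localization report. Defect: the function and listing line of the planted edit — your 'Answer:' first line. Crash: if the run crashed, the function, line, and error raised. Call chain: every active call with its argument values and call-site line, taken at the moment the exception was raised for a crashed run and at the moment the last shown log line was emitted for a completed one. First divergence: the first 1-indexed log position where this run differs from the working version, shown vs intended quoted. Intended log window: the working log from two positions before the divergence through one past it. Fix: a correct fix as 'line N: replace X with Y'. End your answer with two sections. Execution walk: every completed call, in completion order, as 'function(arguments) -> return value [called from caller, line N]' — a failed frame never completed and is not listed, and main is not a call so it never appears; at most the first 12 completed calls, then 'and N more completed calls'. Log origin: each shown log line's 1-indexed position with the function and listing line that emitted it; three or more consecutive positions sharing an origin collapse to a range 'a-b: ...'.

Answer: the defect is in derive_floor at line 26.
The tell: The faulty run's log stops after 5 lines; the working version's next line would be 'scan_readings called with 24, 4'.
Crash: derive_floor, line 26, AssertionError.
Call chain: main -> derive_floor([-5, 10, 12, 5, 12, 3, -4], 12) (called at line 33).
First divergence: position 6 — after 5 matching lines the faulty run goes silent; intended next line 'scan_readings called with 24, 4'.
Intended log window:
  4: pick_anchor start: n=7 cutoff=12
  5: match at position 2
  6: scan_readings called with 24, 4
  7: stage result 15
Execution walk:
  pick_anchor([-5, 10, 12, 5, 12, 3, -4], 12) -> 2  [called from tally_events, line 9]
  tally_events([-5, 10, 12, 5, 12, 3, -4], 12) -> 24  [called from derive_floor, line 25]
Origin of each log line:
  1: from main, line 32
  2: from derive_floor, line 24
  3: from tally_events, line 8
  4: from pick_anchor, line 2
  5: from tally_events, line 10
A correct fix: line 26: replace `>` with `<=`.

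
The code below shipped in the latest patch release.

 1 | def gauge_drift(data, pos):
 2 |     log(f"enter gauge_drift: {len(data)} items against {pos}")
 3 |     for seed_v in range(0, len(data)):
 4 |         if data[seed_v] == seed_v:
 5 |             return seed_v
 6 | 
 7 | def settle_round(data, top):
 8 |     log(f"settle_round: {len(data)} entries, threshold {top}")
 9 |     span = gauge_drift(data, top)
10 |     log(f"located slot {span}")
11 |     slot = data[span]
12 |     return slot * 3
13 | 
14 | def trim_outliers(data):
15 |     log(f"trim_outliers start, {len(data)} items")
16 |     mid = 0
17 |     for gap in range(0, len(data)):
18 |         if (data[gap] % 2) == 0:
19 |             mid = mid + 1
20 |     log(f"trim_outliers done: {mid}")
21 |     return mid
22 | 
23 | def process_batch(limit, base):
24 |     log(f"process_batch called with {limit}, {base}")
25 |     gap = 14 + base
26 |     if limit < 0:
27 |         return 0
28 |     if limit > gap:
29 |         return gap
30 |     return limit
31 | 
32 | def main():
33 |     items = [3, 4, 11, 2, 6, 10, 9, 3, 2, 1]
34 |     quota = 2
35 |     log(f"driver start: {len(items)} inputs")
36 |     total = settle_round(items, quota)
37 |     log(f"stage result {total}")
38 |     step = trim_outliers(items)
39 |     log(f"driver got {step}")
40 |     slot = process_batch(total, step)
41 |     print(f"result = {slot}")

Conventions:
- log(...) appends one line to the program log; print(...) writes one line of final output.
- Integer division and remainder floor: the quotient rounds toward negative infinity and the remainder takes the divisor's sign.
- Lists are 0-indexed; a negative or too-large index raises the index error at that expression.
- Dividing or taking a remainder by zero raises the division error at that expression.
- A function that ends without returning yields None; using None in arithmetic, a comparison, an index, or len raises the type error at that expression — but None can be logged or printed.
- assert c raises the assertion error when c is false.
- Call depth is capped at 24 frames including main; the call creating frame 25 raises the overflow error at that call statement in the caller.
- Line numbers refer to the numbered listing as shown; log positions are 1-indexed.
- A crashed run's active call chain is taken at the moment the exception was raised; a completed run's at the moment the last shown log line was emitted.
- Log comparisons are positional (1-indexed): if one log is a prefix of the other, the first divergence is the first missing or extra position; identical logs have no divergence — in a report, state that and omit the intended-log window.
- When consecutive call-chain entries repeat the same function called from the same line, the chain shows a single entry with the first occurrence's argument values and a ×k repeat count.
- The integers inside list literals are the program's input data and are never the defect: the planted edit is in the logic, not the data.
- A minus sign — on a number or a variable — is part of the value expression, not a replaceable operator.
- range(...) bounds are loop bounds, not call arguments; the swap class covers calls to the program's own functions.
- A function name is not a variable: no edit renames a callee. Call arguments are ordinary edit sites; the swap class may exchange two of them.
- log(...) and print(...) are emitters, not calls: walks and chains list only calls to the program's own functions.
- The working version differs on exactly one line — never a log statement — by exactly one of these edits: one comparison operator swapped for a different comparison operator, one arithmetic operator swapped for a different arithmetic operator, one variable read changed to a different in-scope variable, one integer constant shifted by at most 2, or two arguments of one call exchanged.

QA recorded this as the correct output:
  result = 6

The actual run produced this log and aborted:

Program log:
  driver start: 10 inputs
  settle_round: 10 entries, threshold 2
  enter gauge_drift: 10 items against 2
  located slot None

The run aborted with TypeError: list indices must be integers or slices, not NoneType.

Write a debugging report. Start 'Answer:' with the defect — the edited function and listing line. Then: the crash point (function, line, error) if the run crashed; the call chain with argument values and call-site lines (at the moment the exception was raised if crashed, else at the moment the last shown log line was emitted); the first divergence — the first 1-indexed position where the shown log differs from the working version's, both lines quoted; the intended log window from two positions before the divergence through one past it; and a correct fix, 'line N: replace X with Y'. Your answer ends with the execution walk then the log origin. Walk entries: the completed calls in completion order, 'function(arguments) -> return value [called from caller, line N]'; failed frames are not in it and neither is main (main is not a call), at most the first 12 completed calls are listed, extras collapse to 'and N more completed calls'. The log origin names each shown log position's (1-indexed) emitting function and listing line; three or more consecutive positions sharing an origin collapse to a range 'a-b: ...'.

Answer: the defect is in gauge_drift at line 4.
Key fact: The earliest visible damage is log position 4 — 'located slot None' rather than the intended 'located slot 3'.
Crash: settle_round, line 11, TypeError.
Call chain: main -> settle_round([3, 4, 11, 2, 6, 10, 9, 3, 2, 1], 2) (called at line 36).
First divergence: position 4; shown 'located slot None' vs intended 'located slot 3'.
Intended log window:
  2: settle_round: 10 entries, threshold 2
  3: enter gauge_drift: 10 items against 2
  4: located slot 3
  5: stage result 6
Execution walk:
  gauge_drift([3, 4, 11, 2, 6, 10, 9, 3, 2, 1], 2) -> None  [called from settle_round, line 9]
Log origins:
  1: from main, line 35
  2: from settle_round, line 8
  3: from gauge_drift, line 2
  4: from settle_round, line 10
A correct fix: line 4: replace `data[seed_v] == seed_v` with `data[seed_v] == pos`.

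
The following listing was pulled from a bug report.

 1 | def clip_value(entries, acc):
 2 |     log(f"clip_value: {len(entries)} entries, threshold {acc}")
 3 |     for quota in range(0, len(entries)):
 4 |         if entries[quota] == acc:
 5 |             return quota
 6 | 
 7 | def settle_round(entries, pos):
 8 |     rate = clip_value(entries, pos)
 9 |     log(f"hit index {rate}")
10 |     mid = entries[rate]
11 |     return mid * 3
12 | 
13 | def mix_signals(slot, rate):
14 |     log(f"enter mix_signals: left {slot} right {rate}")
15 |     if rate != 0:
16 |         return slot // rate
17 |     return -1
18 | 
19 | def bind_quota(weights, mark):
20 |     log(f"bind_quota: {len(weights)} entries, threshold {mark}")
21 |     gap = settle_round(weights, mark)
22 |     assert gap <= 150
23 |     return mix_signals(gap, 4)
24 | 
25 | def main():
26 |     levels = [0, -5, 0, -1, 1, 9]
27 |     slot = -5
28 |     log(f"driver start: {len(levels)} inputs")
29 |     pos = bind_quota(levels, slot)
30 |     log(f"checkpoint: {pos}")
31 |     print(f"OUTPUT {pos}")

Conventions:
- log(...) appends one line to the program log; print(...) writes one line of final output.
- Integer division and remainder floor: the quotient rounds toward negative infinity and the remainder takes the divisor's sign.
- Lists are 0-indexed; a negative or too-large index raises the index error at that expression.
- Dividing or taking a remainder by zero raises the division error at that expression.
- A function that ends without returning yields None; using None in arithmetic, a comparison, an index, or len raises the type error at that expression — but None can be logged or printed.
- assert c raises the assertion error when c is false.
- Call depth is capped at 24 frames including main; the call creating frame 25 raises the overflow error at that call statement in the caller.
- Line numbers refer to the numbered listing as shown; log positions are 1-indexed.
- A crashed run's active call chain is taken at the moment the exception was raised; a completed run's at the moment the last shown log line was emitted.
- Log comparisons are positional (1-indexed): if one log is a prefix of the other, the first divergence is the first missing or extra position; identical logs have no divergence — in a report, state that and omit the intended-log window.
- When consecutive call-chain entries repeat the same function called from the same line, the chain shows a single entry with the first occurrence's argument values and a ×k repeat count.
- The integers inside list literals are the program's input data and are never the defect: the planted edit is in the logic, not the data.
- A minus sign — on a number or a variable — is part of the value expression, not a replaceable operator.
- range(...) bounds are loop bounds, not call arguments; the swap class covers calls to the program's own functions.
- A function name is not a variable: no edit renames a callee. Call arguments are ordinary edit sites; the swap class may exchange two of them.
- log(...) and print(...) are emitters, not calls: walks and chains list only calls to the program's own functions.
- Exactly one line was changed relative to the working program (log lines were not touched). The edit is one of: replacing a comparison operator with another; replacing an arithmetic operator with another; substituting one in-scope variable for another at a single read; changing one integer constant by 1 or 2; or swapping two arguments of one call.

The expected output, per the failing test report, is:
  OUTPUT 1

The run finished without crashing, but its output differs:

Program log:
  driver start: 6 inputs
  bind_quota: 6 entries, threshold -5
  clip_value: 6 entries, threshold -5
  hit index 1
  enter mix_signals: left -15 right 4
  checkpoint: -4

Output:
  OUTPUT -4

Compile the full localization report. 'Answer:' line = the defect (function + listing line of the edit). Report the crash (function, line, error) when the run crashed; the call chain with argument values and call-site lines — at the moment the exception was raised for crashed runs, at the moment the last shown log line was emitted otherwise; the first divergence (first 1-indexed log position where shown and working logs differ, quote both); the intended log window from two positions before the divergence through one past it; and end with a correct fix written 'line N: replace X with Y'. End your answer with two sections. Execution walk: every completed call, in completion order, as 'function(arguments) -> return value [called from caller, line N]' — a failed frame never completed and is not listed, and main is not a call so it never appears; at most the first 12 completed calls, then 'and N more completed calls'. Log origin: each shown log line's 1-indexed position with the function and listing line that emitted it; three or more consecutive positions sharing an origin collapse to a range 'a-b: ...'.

Answer: the defect is in mix_signals at line 16.
The tell: The earliest visible damage is log position 6 — 'checkpoint: -4' rather than the intended 'checkpoint: 1'.
Call chain: main.
First divergence: position 6 — shown 'checkpoint: -4', intended 'checkpoint: 1'.
Intended log window:
  4: hit index 1
  5: enter mix_signals: left -15 right 4
  6: checkpoint: 1
Execution walk:
  clip_value([0, -5, 0, -1, 1, 9], -5) -> 1  [called from settle_round, line 8]
  settle_round([0, -5, 0, -1, 1, 9], -5) -> -15  [called from bind_quota, line 21]
  mix_signals(-15, 4) -> -4  [called from bind_quota, line 23]
  bind_quota([0, -5, 0, -1, 1, 9], -5) -> -4  [called from main, line 29]
Log origins:
  1: emitted by main (line 28)
  2: emitted by bind_quota (line 20)
  3: emitted by clip_value (line 2)
  4: emitted by settle_round (line 9)
  5: emitted by mix_signals (line 14)
  6: emitted by main (line 30)
A correct fix: line 16: replace `//` with `%`.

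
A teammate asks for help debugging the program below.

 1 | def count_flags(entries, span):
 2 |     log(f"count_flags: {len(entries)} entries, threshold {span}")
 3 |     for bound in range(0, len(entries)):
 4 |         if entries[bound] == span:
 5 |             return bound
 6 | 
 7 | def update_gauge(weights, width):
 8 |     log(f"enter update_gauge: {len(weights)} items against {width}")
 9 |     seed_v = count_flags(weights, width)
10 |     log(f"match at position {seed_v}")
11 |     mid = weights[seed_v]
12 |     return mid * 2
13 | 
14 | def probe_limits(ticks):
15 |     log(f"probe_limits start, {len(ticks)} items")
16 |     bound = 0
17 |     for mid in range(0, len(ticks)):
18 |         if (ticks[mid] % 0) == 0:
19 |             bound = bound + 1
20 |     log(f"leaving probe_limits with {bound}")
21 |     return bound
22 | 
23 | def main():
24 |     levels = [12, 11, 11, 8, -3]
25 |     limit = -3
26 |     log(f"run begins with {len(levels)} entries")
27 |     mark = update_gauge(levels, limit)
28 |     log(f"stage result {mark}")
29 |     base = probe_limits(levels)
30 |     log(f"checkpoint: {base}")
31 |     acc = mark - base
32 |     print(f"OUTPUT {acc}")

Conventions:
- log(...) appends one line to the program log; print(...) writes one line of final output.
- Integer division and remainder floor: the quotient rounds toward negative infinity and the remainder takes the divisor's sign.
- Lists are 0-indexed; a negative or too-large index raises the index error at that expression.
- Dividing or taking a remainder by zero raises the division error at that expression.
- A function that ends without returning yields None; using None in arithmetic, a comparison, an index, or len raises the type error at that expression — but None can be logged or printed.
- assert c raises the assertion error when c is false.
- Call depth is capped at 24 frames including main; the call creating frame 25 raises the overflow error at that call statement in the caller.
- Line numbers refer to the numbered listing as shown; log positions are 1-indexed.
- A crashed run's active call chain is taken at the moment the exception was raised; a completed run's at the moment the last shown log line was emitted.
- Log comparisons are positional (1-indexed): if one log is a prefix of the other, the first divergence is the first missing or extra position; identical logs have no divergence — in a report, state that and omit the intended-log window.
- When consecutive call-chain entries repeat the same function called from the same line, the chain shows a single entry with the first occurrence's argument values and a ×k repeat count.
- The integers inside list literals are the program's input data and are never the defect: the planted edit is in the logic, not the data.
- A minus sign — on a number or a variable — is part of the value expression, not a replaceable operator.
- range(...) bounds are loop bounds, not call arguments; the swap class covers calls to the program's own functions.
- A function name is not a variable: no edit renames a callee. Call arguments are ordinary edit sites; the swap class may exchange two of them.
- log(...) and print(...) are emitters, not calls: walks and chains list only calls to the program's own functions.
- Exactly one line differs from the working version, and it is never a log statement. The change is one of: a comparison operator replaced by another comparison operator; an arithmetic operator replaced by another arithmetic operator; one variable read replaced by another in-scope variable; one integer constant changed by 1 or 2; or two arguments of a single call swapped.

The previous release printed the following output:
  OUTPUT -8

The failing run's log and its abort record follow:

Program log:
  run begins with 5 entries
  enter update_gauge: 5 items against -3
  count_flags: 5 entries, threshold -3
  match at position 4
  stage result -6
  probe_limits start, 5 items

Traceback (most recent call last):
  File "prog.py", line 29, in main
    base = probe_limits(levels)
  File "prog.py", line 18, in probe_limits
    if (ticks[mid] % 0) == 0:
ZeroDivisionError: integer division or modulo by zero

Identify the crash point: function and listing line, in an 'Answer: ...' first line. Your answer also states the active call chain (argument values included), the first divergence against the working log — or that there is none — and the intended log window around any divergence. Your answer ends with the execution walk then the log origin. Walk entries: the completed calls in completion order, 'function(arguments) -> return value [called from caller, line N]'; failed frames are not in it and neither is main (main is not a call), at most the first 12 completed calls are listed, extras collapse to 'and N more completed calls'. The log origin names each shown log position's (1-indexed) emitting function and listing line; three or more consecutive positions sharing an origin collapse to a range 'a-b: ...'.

Answer: the error was raised in probe_limits, line 18.
Key fact: The shown log is a 6-line prefix of the intended one, whose next entry is 'leaving probe_limits with 2'.
Call chain: main -> probe_limits([12, 11, 11, 8, -3]) (called at line 29).
First divergence: position 7 (shown log ended at 6 lines; the working version continues: 'leaving probe_limits with 2').
Intended log window:
  5: stage result -6
  6: probe_limits start, 5 items
  7: leaving probe_limits with 2
  8: checkpoint: 2
Execution walk:
  count_flags([12, 11, 11, 8, -3], -3) -> 4  [called from update_gauge, line 9]
  update_gauge([12, 11, 11, 8, -3], -3) -> -6  [called from main, line 27]
Log line origins:
  1: from main, line 26
  2: from update_gauge, line 8
  3: from count_flags, line 2
  4: from update_gauge, line 10
  5: from main, line 28
  6: from probe_limits, line 15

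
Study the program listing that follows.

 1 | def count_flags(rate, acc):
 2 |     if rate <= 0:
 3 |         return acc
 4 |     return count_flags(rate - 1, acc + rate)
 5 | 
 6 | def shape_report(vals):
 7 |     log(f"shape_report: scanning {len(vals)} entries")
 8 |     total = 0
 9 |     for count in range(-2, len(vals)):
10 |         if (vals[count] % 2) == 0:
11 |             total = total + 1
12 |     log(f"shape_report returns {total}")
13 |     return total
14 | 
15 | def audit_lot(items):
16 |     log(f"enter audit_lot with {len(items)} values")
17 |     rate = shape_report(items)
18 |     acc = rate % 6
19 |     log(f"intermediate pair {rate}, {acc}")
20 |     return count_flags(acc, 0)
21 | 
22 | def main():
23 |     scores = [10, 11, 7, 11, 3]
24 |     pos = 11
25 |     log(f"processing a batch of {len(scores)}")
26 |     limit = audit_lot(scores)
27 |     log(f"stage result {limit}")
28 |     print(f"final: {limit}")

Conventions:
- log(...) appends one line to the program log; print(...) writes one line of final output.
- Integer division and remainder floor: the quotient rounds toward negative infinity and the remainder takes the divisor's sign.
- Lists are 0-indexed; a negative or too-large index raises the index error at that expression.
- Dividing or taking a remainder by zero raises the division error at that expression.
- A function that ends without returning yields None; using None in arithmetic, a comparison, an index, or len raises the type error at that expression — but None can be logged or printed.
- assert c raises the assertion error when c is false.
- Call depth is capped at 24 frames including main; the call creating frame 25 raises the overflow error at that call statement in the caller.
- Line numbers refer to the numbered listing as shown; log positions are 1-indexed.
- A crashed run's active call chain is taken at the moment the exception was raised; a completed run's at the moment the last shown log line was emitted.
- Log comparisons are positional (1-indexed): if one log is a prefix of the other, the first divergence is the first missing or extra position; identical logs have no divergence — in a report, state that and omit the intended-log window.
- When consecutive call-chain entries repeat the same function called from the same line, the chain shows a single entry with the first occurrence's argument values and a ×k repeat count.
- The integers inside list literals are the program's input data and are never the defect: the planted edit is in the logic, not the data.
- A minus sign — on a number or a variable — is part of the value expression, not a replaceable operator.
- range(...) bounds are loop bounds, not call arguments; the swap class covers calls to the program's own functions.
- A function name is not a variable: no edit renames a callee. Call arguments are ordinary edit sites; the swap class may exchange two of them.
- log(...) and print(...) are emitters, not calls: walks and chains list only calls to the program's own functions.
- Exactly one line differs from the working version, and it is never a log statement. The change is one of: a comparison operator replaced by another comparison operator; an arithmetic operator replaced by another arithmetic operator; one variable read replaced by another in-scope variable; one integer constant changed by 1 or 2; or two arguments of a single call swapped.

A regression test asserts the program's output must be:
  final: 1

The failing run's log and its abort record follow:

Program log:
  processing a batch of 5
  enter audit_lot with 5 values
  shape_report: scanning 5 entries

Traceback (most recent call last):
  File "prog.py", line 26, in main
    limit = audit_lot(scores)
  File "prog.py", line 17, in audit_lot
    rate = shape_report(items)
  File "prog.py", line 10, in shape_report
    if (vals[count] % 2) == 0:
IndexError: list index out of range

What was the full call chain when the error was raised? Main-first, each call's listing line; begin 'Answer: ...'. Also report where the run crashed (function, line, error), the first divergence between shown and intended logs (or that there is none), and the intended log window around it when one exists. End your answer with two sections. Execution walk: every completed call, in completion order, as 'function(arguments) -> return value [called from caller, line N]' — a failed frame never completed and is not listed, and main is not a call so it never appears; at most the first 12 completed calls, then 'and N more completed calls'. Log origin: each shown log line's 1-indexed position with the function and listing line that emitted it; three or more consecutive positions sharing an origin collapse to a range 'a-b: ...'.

Answer: main -> audit_lot (called at line 26) -> shape_report (called at line 17).
Key observation: The faulty run's log stops after 3 lines; the working version's next line would be 'shape_report returns 1'.
Crash: shape_report, line 10, IndexError.
First divergence: position 4 (shown log ended at 3 lines; the working version continues: 'shape_report returns 1').
Intended log window:
  2: enter audit_lot with 5 values
  3: shape_report: scanning 5 entries
  4: shape_report returns 1
  5: intermediate pair 1, 1
Execution walk:
  (no call completed)
Log origins:
  1: logged in main at line 25
  2: logged in audit_lot at line 16
  3: logged in shape_report at line 7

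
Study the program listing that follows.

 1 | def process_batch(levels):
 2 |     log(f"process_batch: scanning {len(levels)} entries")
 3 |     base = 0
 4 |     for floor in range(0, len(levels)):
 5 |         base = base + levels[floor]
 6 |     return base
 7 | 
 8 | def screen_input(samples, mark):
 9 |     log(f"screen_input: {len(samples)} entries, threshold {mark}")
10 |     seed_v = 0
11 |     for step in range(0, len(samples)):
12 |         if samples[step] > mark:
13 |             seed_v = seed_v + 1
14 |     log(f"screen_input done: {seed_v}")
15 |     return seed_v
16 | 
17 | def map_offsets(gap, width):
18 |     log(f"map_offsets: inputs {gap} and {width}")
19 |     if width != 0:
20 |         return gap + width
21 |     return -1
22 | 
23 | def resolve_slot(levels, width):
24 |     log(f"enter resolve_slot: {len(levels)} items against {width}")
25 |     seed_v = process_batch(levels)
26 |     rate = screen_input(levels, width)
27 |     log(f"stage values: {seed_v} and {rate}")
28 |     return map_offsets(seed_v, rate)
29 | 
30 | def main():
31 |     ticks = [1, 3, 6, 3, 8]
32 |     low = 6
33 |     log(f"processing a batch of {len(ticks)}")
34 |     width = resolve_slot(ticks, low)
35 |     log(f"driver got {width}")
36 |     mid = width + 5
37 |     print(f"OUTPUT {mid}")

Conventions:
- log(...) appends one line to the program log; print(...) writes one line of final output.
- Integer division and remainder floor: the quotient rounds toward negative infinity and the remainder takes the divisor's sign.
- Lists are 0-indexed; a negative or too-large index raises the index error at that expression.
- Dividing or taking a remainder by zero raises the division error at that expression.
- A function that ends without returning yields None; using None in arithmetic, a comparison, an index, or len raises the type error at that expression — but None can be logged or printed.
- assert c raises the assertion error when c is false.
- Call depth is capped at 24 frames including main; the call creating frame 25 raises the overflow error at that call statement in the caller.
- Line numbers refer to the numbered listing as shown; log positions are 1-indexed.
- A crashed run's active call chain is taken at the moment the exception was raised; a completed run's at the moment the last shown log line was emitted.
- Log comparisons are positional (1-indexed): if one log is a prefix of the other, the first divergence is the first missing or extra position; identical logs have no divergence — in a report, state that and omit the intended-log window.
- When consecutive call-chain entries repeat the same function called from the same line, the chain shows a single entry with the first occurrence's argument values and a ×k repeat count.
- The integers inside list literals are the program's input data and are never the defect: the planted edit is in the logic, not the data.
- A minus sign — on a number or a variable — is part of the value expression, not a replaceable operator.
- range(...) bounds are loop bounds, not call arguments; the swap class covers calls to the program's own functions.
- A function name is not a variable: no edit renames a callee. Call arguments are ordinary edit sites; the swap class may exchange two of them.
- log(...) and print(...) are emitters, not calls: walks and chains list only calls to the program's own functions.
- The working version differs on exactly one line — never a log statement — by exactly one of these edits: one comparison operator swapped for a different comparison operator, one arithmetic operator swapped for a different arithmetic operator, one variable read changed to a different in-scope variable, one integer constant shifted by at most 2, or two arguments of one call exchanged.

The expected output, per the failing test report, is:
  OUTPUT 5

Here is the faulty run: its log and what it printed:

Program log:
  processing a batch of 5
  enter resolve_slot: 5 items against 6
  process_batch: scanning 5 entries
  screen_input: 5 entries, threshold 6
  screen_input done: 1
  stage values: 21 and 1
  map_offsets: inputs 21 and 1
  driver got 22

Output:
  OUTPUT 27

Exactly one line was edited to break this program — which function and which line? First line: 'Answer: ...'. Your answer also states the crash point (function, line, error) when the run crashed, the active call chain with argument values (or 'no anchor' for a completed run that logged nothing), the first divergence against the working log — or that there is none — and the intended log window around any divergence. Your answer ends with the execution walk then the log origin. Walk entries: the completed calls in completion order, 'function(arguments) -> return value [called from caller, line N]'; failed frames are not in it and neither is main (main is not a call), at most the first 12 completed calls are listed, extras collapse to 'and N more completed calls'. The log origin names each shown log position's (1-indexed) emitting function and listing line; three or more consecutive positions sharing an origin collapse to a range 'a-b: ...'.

Answer: the defect is in map_offsets at line 20.
Key observation: The log first diverges at position 8: the faulty run prints 'driver got 22' where the working version prints 'driver got 0'.
Call chain: main.
First divergence: position 8; shown 'driver got 22' vs intended 'driver got 0'.
Intended log window:
  6: stage values: 21 and 1
  7: map_offsets: inputs 21 and 1
  8: driver got 0
Execution walk:
  process_batch([1, 3, 6, 3, 8]) -> 21  [called from resolve_slot, line 25]
  screen_input([1, 3, 6, 3, 8], 6) -> 1  [called from resolve_slot, line 26]
  map_offsets(21, 1) -> 22  [called from resolve_slot, line 28]
  resolve_slot([1, 3, 6, 3, 8], 6) -> 22  [called from main, line 34]
Log line origins:
  1: logged in main at line 33
  2: logged in resolve_slot at line 24
  3: logged in process_batch at line 2
  4: logged in screen_input at line 9
  5: logged in screen_input at line 14
  6: logged in resolve_slot at line 27
  7: logged in map_offsets at line 18
  8: logged in main at line 35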